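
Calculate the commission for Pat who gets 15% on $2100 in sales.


Convert rate to decimal:
15% = 0.15
Multiply by sales:
$2100 x 0.15 = $315

$315


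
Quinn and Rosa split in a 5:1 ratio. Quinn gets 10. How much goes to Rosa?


Find the multiplier:
10 / 5 = 2
Apply to Rosa's share:
1 x 2 = 2

2


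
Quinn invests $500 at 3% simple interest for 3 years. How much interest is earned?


Use the formula I = P x R x T / 100
P x R x T = 500 x 3 x 3 = 4500
I = 4500 / 100 = $45

$45


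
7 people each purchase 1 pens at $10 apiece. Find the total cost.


Cost per person:
1 x $10 = $10
Group total:
7 x $10 = $70

$70


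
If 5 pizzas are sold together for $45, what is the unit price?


Total cost: $45
Number of items: 5
Unit price: $45 / 5 = $9

$9


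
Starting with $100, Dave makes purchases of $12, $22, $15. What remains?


Add up expenses:
$12 + $22 + $15 = $49
Subtract from budget:
$100 - $49 = $51

$51


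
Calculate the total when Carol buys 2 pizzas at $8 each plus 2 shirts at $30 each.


Cost of pizzas:
2 x $8 = $16
Cost of shirts:
2 x $30 = $60
Add both:
$16 + $60 = $76

$76


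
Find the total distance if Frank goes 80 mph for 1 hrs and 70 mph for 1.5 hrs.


Leg 1 distance:
80 x 1 = 80 miles
Leg 2 distance:
70 x 1.5 = 105 miles
Total distance:
80 + 105 = 185 miles

185 miles


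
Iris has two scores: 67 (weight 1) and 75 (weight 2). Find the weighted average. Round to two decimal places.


Weighted sum:
1 x 67 + 2 x 75 = 217
Total weight:
1 + 2 = 3
Weighted average:
217 / 3 = 72.3333... ≈ 72.33

72.33


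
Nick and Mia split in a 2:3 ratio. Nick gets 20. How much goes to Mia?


Find the multiplier:
20 / 2 = 10
Apply to Mia's share:
3 x 10 = 30

30


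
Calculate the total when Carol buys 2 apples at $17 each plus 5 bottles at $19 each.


Cost of apples:
2 x $17 = $34
Cost of bottles:
5 x $19 = $95
Add both:
$34 + $95 = $129

$129


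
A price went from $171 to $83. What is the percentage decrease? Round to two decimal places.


Find the absolute change:
|83 - 171| = 88
Divide by original and multiply by 100:
88 / 171 x 100 = 51.4619...% ≈ 51.46%

51.46%


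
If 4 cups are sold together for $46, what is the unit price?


Total cost: $46
Number of items: 4
Unit price: $46 / 4 = $11.50

$11.50


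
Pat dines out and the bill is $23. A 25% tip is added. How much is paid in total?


Calculate the tip:
25% of $23 = $5.75
Add tip to meal cost:
$23 + $5.75 = $28.75

$28.75


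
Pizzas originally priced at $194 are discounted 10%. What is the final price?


Calculate the discount amount:
10% of $194 = $19.40
Subtract from original:
$194 - $19.40 = $174.60

$174.60


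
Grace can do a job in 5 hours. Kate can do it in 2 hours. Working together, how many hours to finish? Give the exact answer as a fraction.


Grace's rate: 1/5 of the job per hour
Kate's rate: 1/2 of the job per hour
Combined rate: 1/5 + 1/2 = 7/10 per hour
Time = 1 / (7/10) = 10/7 hours (≈ 1.43 hours)

10/7 hours


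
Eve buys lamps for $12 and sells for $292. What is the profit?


Selling price = $292
Cost price = $12
Profit = selling price - cost price:
Profit = $292 - $12 = $280

$280


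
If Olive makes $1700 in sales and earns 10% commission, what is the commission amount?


Convert rate to decimal:
10% = 0.1
Multiply by sales:
$1700 x 0.1 = $170

$170


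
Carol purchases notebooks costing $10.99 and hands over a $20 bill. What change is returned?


Start with the amount paid:
$20
Subtract the price:
$20 - $10.99 = $9.01

$9.01


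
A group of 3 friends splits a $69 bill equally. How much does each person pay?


Total bill: $69
Number of people: 3
Each pays: $69 / 3 = $23

$23


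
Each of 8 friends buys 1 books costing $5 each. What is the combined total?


Cost per person:
1 x $5 = $5
Group total:
8 x $5 = $40

$40


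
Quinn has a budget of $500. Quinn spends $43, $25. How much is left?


Add up expenses:
$43 + $25 = $68
Subtract from budget:
$500 - $68 = $432

$432


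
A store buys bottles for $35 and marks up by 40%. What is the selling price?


Calculate the markup amount:
40% of $35 = $14
Add to cost:
$35 + $14 = $49

$49


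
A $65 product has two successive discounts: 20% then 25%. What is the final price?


First discount:
20% of $65 = $13
Price after first discount:
$65 - $13 = $52
Second discount:
25% of $52 = $13
Final price:
$52 - $13 = $39

$39


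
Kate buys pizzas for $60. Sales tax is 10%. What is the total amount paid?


Calculate the tax:
10% of $60 = $6
Add tax to price:
$60 + $6 = $66

$66


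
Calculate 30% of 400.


Convert percentage to decimal:
30% = 0.3
Multiply:
400 x 0.3 = 120

120


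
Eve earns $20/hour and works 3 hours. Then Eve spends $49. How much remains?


Calculate earnings:
3 x $20 = $60
Subtract spending:
$60 - $49 = $11

$11


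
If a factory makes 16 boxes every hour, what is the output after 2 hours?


Production rate: 16 boxes per hour
Time: 2 hours
Total: 16 x 2 = 32 boxes

32 boxes


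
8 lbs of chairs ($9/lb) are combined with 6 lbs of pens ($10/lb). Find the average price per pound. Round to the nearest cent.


Cost of chairs:
8 x $9 = $72
Cost of pens:
6 x $10 = $60
Total cost: $72 + $60 = $132
Total weight: 14 lbs
Average: $132 / 14 = $9.4285... ≈ $9.43/lb

$9.43/lb


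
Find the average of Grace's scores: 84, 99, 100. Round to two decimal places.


Add the scores:
84 + 99 + 100 = 283
Divide by the number of tests:
283 / 3 = 94.3333... ≈ 94.33

94.33


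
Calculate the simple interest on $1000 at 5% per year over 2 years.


Use the formula I = P x R x T / 100
P x R x T = 1000 x 5 x 2 = 10000
I = 10000 / 100 = $100

$100


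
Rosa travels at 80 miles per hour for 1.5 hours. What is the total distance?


Use the formula: distance = speed x time
Speed = 80 mph, Time = 1.5 hours
80 x 1.5 = 120 miles

120 miles


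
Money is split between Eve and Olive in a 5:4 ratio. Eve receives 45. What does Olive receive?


Find the multiplier:
45 / 5 = 9
Apply to Olive's share:
4 x 9 = 36

36


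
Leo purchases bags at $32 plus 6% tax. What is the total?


Calculate the tax:
6% of $32 = $1.92
Add tax to price:
$32 + $1.92 = $33.92

$33.92


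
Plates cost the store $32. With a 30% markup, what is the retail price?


Calculate the markup amount:
30% of $32 = $9.60
Add to cost:
$32 + $9.60 = $41.60

$41.60


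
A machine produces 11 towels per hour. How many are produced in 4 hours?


Production rate: 11 towels per hour
Time: 4 hours
Total: 11 x 4 = 44 towels

44 towels


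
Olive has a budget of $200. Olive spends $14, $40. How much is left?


Add up expenses:
$14 + $40 = $54
Subtract from budget:
$200 - $54 = $146

$146


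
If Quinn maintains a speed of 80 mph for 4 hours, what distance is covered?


Use the formula: distance = speed x time
Speed = 80 mph, Time = 4 hours
80 x 4 = 320 miles

320 miles


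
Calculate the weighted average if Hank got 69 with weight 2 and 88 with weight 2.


Weighted sum:
2 x 69 + 2 x 88 = 314
Total weight:
2 + 2 = 4
Weighted average:
314 / 4 = 78.5

78.5


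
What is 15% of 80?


Convert percentage to decimal:
15% = 0.15
Multiply:
80 x 0.15 = 12

12


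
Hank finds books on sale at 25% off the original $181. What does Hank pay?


Calculate the discount amount:
25% of $181 = $45.25
Subtract from original:
$181 - $45.25 = $135.75

$135.75


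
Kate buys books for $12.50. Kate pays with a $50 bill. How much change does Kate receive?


Start with the amount paid:
$50
Subtract the price:
$50 - $12.50 = $37.50

$37.50


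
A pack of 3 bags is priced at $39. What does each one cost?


Total cost: $39
Number of items: 3
Unit price: $39 / 3 = $13

$13


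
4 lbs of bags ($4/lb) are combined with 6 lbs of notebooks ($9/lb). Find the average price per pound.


Cost of bags:
4 x $4 = $16
Cost of notebooks:
6 x $9 = $54
Total cost: $16 + $54 = $70
Total weight: 10 lbs
Average: $70 / 10 = $7/lb

$7/lb


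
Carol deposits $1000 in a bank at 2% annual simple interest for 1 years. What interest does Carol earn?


Use the formula I = P x R x T / 100
P x R x T = 1000 x 2 x 1 = 2000
I = 2000 / 100 = $20

$20


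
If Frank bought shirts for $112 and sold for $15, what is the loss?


Selling price = $15
Cost price = $112
Loss = cost price - selling price:
Loss = $112 - $15 = $97

$97


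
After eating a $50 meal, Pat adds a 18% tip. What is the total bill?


Calculate the tip:
18% of $50 = $9
Add tip to meal cost:
$50 + $9 = $59

$59


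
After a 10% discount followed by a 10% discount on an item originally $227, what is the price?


First discount:
10% of $227 = $22.70
Price after first discount:
$227 - $22.70 = $204.30
Second discount:
10% of $204.30 = $20.43
Final price:
$204.30 - $20.43 = $183.87

$183.87


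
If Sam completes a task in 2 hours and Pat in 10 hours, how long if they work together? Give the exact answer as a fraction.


Sam's rate: 1/2 of the job per hour
Pat's rate: 1/10 of the job per hour
Combined rate: 1/2 + 1/10 = 3/5 per hour
Time = 1 / (3/5) = 5/3 hours (≈ 1.67 hours)

5/3 hours


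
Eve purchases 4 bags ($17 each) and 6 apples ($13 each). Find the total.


Cost of bags:
4 x $17 = $68
Cost of apples:
6 x $13 = $78
Add both:
$68 + $78 = $146

$146


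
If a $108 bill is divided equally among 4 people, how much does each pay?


Total bill: $108
Number of people: 4
Each pays: $108 / 4 = $27

$27


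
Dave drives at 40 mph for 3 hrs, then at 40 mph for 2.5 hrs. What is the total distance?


Leg 1 distance:
40 x 3 = 120 miles
Leg 2 distance:
40 x 2.5 = 100 miles
Total distance:
120 + 100 = 220 miles

220 miles


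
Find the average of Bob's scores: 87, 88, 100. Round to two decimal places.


Add the scores:
87 + 88 + 100 = 275
Divide by the number of tests:
275 / 3 = 91.6666... ≈ 91.67

91.67


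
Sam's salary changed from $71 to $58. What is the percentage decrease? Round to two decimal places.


Find the absolute change:
|58 - 71| = 13
Divide by original and multiply by 100:
13 / 71 x 100 = 18.3098...% ≈ 18.31%

18.31%


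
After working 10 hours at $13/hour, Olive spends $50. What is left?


Calculate earnings:
10 x $13 = $130
Subtract spending:
$130 - $50 = $80

$80


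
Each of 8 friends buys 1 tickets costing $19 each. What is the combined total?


Cost per person:
1 x $19 = $19
Group total:
8 x $19 = $152

$152


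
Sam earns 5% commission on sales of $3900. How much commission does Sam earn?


Convert rate to decimal:
5% = 0.05
Multiply by sales:
$3900 x 0.05 = $195

$195


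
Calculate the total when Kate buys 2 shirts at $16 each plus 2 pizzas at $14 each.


Cost of shirts:
2 x $16 = $32
Cost of pizzas:
2 x $14 = $28
Add both:
$32 + $28 = $60

$60


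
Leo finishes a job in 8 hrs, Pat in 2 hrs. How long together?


Leo's rate: 1/8 of the job per hour
Pat's rate: 1/2 of the job per hour
Combined rate: 1/8 + 1/2 = 5/8 per hour
Time = 1 / (5/8) = 8/5 = 1.6 hours

1.6 hours


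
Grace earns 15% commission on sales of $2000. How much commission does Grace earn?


Convert rate to decimal:
15% = 0.15
Multiply by sales:
$2000 x 0.15 = $300

$300


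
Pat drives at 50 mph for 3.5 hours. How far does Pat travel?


Use the formula: distance = speed x time
Speed = 50 mph, Time = 3.5 hours
50 x 3.5 = 175 miles

175 miles


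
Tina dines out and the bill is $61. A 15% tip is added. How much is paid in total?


Calculate the tip:
15% of $61 = $9.15
Add tip to meal cost:
$61 + $9.15 = $70.15

$70.15


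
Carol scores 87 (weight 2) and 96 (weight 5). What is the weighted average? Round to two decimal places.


Weighted sum:
2 x 87 + 5 x 96 = 654
Total weight:
2 + 5 = 7
Weighted average:
654 / 7 = 93.4285... ≈ 93.43

93.43


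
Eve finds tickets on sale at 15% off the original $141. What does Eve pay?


Calculate the discount amount:
15% of $141 = $21.15
Subtract from original:
$141 - $21.15 = $119.85

$119.85


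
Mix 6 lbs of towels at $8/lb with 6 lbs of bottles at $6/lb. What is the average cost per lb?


Cost of towels:
6 x $8 = $48
Cost of bottles:
6 x $6 = $36
Total cost: $48 + $36 = $84
Total weight: 12 lbs
Average: $84 / 12 = $7/lb

$7/lb


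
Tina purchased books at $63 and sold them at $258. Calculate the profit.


Selling price = $258
Cost price = $63
Profit = selling price - cost price:
Profit = $258 - $63 = $195

$195


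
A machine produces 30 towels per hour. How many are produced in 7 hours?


Production rate: 30 towels per hour
Time: 7 hours
Total: 30 x 7 = 210 towels

210 towels


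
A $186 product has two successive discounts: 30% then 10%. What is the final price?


First discount:
30% of $186 = $55.80
Price after first discount:
$186 - $55.80 = $130.20
Second discount:
10% of $130.20 = $13.02
Final price:
$130.20 - $13.02 = $117.18

$117.18


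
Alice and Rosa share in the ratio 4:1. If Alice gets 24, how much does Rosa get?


Find the multiplier:
24 / 4 = 6
Apply to Rosa's share:
1 x 6 = 6

6


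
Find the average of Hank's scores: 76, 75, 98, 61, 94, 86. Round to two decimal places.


Add the scores:
76 + 75 + 98 + 61 + 94 + 86 = 490
Divide by the number of tests:
490 / 6 = 81.6666... ≈ 81.67

81.67


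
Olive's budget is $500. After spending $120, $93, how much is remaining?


Add up expenses:
$120 + $93 = $213
Subtract from budget:
$500 - $213 = $287

$287


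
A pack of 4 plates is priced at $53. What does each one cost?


Total cost: $53
Number of items: 4
Unit price: $53 / 4 = $13.25

$13.25


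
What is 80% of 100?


Convert percentage to decimal:
80% = 0.8
Multiply:
100 x 0.8 = 80

80


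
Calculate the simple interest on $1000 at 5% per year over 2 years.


Use the formula I = P x R x T / 100
P x R x T = 1000 x 5 x 2 = 10000
I = 10000 / 100 = $100

$100


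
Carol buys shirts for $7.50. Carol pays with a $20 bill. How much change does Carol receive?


Start with the amount paid:
$20
Subtract the price:
$20 - $7.50 = $12.50

$12.50


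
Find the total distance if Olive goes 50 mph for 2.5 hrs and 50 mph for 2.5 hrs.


Leg 1 distance:
50 x 2.5 = 125 miles
Leg 2 distance:
50 x 2.5 = 125 miles
Total distance:
125 + 125 = 250 miles

250 miles


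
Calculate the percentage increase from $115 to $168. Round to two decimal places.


Find the absolute change:
|168 - 115| = 53
Divide by original and multiply by 100:
53 / 115 x 100 = 46.0869...% ≈ 46.09%

46.09%


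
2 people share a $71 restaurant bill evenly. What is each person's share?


Total bill: $71
Number of people: 2
Each pays: $71 / 2 = $35.50

$35.50


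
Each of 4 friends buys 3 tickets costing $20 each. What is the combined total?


Cost per person:
3 x $20 = $60
Group total:
4 x $60 = $240

$240


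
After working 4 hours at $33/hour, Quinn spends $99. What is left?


Calculate earnings:
4 x $33 = $132
Subtract spending:
$132 - $99 = $33

$33


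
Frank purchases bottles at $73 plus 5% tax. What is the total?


Calculate the tax:
5% of $73 = $3.65
Add tax to price:
$73 + $3.65 = $76.65

$76.65


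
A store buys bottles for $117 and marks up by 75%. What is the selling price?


Calculate the markup amount:
75% of $117 = $87.75
Add to cost:
$117 + $87.75 = $204.75

$204.75


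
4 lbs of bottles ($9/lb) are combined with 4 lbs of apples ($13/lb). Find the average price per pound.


Cost of bottles:
4 x $9 = $36
Cost of apples:
4 x $13 = $52
Total cost: $36 + $52 = $88
Total weight: 8 lbs
Average: $88 / 8 = $11/lb

$11/lb


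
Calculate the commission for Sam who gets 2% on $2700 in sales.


Convert rate to decimal:
2% = 0.02
Multiply by sales:
$2700 x 0.02 = $54

$54


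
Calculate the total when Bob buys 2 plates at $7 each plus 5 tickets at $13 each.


Cost of plates:
2 x $7 = $14
Cost of tickets:
5 x $13 = $65
Add both:
$14 + $65 = $79

$79


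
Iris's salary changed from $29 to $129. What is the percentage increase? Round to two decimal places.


Find the absolute change:
|129 - 29| = 100
Divide by original and multiply by 100:
100 / 29 x 100 = 344.8275...% ≈ 344.83%

344.83%


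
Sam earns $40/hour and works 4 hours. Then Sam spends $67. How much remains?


Calculate earnings:
4 x $40 = $160
Subtract spending:
$160 - $67 = $93

$93


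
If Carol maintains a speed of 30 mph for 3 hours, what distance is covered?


Use the formula: distance = speed x time
Speed = 30 mph, Time = 3 hours
30 x 3 = 90 miles

90 miles


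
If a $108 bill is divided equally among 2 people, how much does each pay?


Total bill: $108
Number of people: 2
Each pays: $108 / 2 = $54

$54


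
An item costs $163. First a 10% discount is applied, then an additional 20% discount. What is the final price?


First discount:
10% of $163 = $16.30
Price after first discount:
$163 - $16.30 = $146.70
Second discount:
20% of $146.70 = $29.34
Final price:
$146.70 - $29.34 = $117.36

$117.36


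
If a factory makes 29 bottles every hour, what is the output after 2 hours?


Production rate: 29 bottles per hour
Time: 2 hours
Total: 29 x 2 = 58 bottles

58 bottles


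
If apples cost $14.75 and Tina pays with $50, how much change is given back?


Start with the amount paid:
$50
Subtract the price:
$50 - $14.75 = $35.25

$35.25


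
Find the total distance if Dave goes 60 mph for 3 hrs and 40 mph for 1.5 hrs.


Leg 1 distance:
60 x 3 = 180 miles
Leg 2 distance:
40 x 1.5 = 60 miles
Total distance:
180 + 60 = 240 miles

240 miles


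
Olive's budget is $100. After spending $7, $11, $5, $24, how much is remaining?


Add up expenses:
$7 + $11 + $5 + $24 = $47
Subtract from budget:
$100 - $47 = $53

$53


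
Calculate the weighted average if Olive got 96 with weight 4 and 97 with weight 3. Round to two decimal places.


Weighted sum:
4 x 96 + 3 x 97 = 675
Total weight:
4 + 3 = 7
Weighted average:
675 / 7 = 96.4285... ≈ 96.43

96.43


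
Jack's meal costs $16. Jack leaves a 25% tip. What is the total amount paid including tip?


Calculate the tip:
25% of $16 = $4
Add tip to meal cost:
$16 + $4 = $20

$20


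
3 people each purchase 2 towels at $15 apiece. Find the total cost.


Cost per person:
2 x $15 = $30
Group total:
3 x $30 = $90

$90


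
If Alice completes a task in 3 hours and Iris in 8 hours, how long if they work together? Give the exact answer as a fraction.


Alice's rate: 1/3 of the job per hour
Iris's rate: 1/8 of the job per hour
Combined rate: 1/3 + 1/8 = 11/24 per hour
Time = 1 / (11/24) = 24/11 hours (≈ 2.18 hours)

24/11 hours


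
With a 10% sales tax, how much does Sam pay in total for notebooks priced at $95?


Calculate the tax:
10% of $95 = $9.50
Add tax to price:
$95 + $9.50 = $104.50

$104.50


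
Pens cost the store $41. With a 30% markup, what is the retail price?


Calculate the markup amount:
30% of $41 = $12.30
Add to cost:
$41 + $12.30 = $53.30

$53.30


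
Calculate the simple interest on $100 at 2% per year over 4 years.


Use the formula I = P x R x T / 100
P x R x T = 100 x 2 x 4 = 800
I = 800 / 100 = $8

$8


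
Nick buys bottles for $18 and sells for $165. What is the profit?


Selling price = $165
Cost price = $18
Profit = selling price - cost price:
Profit = $165 - $18 = $147

$147


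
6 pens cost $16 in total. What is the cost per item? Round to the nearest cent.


Total cost: $16
Number of items: 6
Unit price: $16 / 6 = $2.6666... ≈ $2.67

$2.67


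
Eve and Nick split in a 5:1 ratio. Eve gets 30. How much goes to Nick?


Find the multiplier:
30 / 5 = 6
Apply to Nick's share:
1 x 6 = 6

6


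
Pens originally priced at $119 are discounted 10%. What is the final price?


Calculate the discount amount:
10% of $119 = $11.90
Subtract from original:
$119 - $11.90 = $107.10

$107.10


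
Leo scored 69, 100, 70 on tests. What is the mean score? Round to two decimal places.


Add the scores:
69 + 100 + 70 = 239
Divide by the number of tests:
239 / 3 = 79.6666... ≈ 79.67

79.67


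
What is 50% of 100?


Convert percentage to decimal:
50% = 0.5
Multiply:
100 x 0.5 = 50

50


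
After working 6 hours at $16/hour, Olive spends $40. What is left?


Calculate earnings:
6 x $16 = $96
Subtract spending:
$96 - $40 = $56

$56


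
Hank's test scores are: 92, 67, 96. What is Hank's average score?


Add the scores:
92 + 67 + 96 = 255
Divide by the number of tests:
255 / 3 = 85

85


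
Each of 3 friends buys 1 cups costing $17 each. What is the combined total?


Cost per person:
1 x $17 = $17
Group total:
3 x $17 = $51

$51


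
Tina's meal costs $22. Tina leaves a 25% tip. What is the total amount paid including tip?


Calculate the tip:
25% of $22 = $5.50
Add tip to meal cost:
$22 + $5.50 = $27.50

$27.50


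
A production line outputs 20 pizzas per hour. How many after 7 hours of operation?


Production rate: 20 pizzas per hour
Time: 7 hours
Total: 20 x 7 = 140 pizzas

140 pizzas


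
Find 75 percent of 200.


Convert percentage to decimal:
75% = 0.75
Multiply:
200 x 0.75 = 150

150


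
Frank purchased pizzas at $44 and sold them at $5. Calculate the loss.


Selling price = $5
Cost price = $44
Loss = cost price - selling price:
Loss = $44 - $5 = $39

$39


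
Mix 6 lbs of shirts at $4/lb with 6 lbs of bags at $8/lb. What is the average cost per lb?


Cost of shirts:
6 x $4 = $24
Cost of bags:
6 x $8 = $48
Total cost: $24 + $48 = $72
Total weight: 12 lbs
Average: $72 / 12 = $6/lb

$6/lb


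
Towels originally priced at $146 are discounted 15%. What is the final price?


Calculate the discount amount:
15% of $146 = $21.90
Subtract from original:
$146 - $21.90 = $124.10

$124.10


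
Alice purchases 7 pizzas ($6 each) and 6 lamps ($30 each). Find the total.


Cost of pizzas:
7 x $6 = $42
Cost of lamps:
6 x $30 = $180
Add both:
$42 + $180 = $222

$222


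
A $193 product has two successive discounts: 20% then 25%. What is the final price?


First discount:
20% of $193 = $38.60
Price after first discount:
$193 - $38.60 = $154.40
Second discount:
25% of $154.40 = $38.60
Final price:
$154.40 - $38.60 = $115.80

$115.80


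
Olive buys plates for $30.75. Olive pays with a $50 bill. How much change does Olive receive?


Start with the amount paid:
$50
Subtract the price:
$50 - $30.75 = $19.25

$19.25


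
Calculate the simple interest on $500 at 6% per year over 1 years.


Use the formula I = P x R x T / 100
P x R x T = 500 x 6 x 1 = 3000
I = 3000 / 100 = $30

$30


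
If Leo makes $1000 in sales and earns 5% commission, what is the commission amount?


Convert rate to decimal:
5% = 0.05
Multiply by sales:
$1000 x 0.05 = $50

$50


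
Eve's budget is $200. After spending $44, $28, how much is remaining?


Add up expenses:
$44 + $28 = $72
Subtract from budget:
$200 - $72 = $128

$128


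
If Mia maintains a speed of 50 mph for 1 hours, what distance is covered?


Use the formula: distance = speed x time
Speed = 50 mph, Time = 1 hours
50 x 1 = 50 miles

50 miles


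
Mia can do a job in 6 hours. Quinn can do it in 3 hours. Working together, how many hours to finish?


Mia's rate: 1/6 of the job per hour
Quinn's rate: 1/3 of the job per hour
Combined rate: 1/6 + 1/3 = 1/2 per hour
Time = 1 / (1/2) = 2 hours

2 hours


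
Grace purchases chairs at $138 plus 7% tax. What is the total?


Calculate the tax:
7% of $138 = $9.66
Add tax to price:
$138 + $9.66 = $147.66

$147.66


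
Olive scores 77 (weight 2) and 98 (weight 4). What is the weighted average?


Weighted sum:
2 x 77 + 4 x 98 = 546
Total weight:
2 + 4 = 6
Weighted average:
546 / 6 = 91

91


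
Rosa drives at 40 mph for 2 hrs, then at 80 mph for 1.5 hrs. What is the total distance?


Leg 1 distance:
40 x 2 = 80 miles
Leg 2 distance:
80 x 1.5 = 120 miles
Total distance:
80 + 120 = 200 miles

200 miles


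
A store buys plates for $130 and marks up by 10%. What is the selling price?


Calculate the markup amount:
10% of $130 = $13
Add to cost:
$130 + $13 = $143

$143


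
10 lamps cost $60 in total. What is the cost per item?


Total cost: $60
Number of items: 10
Unit price: $60 / 10 = $6

$6


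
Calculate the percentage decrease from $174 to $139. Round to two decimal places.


Find the absolute change:
|139 - 174| = 35
Divide by original and multiply by 100:
35 / 174 x 100 = 20.1149...% ≈ 20.11%

20.11%


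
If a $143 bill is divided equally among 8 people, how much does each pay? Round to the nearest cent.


Total bill: $143
Number of people: 8
Each pays: $143 / 8 = $17.875 ≈ $17.88

$17.88


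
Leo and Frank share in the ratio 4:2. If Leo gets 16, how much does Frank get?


Find the multiplier:
16 / 4 = 4
Apply to Frank's share:
2 x 4 = 8

8


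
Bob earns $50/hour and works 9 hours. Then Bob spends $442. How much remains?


Calculate earnings:
9 x $50 = $450
Subtract spending:
$450 - $442 = $8

$8


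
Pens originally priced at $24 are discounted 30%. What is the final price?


Calculate the discount amount:
30% of $24 = $7.20
Subtract from original:
$24 - $7.20 = $16.80

$16.80


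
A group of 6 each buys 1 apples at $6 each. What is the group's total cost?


Cost per person:
1 x $6 = $6
Group total:
6 x $6 = $36

$36


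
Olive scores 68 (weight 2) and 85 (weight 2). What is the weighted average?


Weighted sum:
2 x 68 + 2 x 85 = 306
Total weight:
2 + 2 = 4
Weighted average:
306 / 4 = 76.5

76.5


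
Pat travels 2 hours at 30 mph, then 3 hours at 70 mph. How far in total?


Leg 1 distance:
30 x 2 = 60 miles
Leg 2 distance:
70 x 3 = 210 miles
Total distance:
60 + 210 = 270 miles

270 miles


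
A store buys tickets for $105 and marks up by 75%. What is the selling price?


Calculate the markup amount:
75% of $105 = $78.75
Add to cost:
$105 + $78.75 = $183.75

$183.75


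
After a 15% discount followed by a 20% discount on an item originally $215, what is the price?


First discount:
15% of $215 = $32.25
Price after first discount:
$215 - $32.25 = $182.75
Second discount:
20% of $182.75 = $36.55
Final price:
$182.75 - $36.55 = $146.20

$146.20


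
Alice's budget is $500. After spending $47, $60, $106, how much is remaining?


Add up expenses:
$47 + $60 + $106 = $213
Subtract from budget:
$500 - $213 = $287

$287


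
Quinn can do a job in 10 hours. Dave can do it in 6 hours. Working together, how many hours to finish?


Quinn's rate: 1/10 of the job per hour
Dave's rate: 1/6 of the job per hour
Combined rate: 1/10 + 1/6 = 4/15 per hour
Time = 1 / (4/15) = 15/4 = 3.75 hours

3.75 hours


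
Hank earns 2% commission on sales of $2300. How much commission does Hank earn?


Convert rate to decimal:
2% = 0.02
Multiply by sales:
$2300 x 0.02 = $46

$46


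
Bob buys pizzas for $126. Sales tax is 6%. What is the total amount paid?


Calculate the tax:
6% of $126 = $7.56
Add tax to price:
$126 + $7.56 = $133.56

$133.56


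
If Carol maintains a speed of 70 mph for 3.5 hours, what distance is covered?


Use the formula: distance = speed x time
Speed = 70 mph, Time = 3.5 hours
70 x 3.5 = 245 miles

245 miles


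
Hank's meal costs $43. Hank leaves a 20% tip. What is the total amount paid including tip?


Calculate the tip:
20% of $43 = $8.60
Add tip to meal cost:
$43 + $8.60 = $51.60

$51.60


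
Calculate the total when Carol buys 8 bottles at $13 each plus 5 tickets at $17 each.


Cost of bottles:
8 x $13 = $104
Cost of tickets:
5 x $17 = $85
Add both:
$104 + $85 = $189

$189


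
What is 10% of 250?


Convert percentage to decimal:
10% = 0.1
Multiply:
250 x 0.1 = 25

25


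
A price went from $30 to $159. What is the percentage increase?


Find the absolute change:
|159 - 30| = 129
Divide by original and multiply by 100:
129 / 30 x 100 = 430%

430%


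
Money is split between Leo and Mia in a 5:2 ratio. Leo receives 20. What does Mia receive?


Find the multiplier:
20 / 5 = 4
Apply to Mia's share:
2 x 4 = 8

8


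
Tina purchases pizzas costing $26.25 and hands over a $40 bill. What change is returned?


Start with the amount paid:
$40
Subtract the price:
$40 - $26.25 = $13.75

$13.75


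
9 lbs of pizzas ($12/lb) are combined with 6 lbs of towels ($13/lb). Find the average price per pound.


Cost of pizzas:
9 x $12 = $108
Cost of towels:
6 x $13 = $78
Total cost: $108 + $78 = $186
Total weight: 15 lbs
Average: $186 / 15 = $12.40/lb

$12.40/lb


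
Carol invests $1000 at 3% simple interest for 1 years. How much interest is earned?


Use the formula I = P x R x T / 100
P x R x T = 1000 x 3 x 1 = 3000
I = 3000 / 100 = $30

$30


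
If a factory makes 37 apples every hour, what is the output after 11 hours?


Production rate: 37 apples per hour
Time: 11 hours
Total: 37 x 11 = 407 apples

407 apples


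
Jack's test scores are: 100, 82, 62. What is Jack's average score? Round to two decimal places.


Add the scores:
100 + 82 + 62 = 244
Divide by the number of tests:
244 / 3 = 81.3333... ≈ 81.33

81.33


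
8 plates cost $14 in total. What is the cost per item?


Total cost: $14
Number of items: 8
Unit price: $14 / 8 = $1.75

$1.75


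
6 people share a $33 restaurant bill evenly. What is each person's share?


Total bill: $33
Number of people: 6
Each pays: $33 / 6 = $5.50

$5.50


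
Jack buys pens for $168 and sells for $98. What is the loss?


Selling price = $98
Cost price = $168
Loss = cost price - selling price:
Loss = $168 - $98 = $70

$70


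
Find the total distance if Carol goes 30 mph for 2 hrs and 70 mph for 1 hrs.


Leg 1 distance:
30 x 2 = 60 miles
Leg 2 distance:
70 x 1 = 70 miles
Total distance:
60 + 70 = 130 miles

130 miles


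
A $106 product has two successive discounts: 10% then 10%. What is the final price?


First discount:
10% of $106 = $10.60
Price after first discount:
$106 - $10.60 = $95.40
Second discount:
10% of $95.40 = $9.54
Final price:
$95.40 - $9.54 = $85.86

$85.86


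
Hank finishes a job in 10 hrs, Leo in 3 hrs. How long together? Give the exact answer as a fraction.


Hank's rate: 1/10 of the job per hour
Leo's rate: 1/3 of the job per hour
Combined rate: 1/10 + 1/3 = 13/30 per hour
Time = 1 / (13/30) = 30/13 hours (≈ 2.31 hours)

30/13 hours


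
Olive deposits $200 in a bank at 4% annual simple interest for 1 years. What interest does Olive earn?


Use the formula I = P x R x T / 100
P x R x T = 200 x 4 x 1 = 800
I = 800 / 100 = $8

$8


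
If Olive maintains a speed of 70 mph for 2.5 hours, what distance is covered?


Use the formula: distance = speed x time
Speed = 70 mph, Time = 2.5 hours
70 x 2.5 = 175 miles

175 miles


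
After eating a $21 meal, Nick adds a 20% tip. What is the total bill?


Calculate the tip:
20% of $21 = $4.20
Add tip to meal cost:
$21 + $4.20 = $25.20

$25.20


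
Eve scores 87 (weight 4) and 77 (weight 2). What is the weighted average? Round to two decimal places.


Weighted sum:
4 x 87 + 2 x 77 = 502
Total weight:
4 + 2 = 6
Weighted average:
502 / 6 = 83.6666... ≈ 83.67

83.67


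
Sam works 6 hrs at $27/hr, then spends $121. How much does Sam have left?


Calculate earnings:
6 x $27 = $162
Subtract spending:
$162 - $121 = $41

$41


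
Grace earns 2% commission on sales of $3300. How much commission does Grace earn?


Convert rate to decimal:
2% = 0.02
Multiply by sales:
$3300 x 0.02 = $66

$66


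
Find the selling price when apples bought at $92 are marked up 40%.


Calculate the markup amount:
40% of $92 = $36.80
Add to cost:
$92 + $36.80 = $128.80

$128.80


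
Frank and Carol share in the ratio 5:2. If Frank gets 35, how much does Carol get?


Find the multiplier:
35 / 5 = 7
Apply to Carol's share:
2 x 7 = 14

14


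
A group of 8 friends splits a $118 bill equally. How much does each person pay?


Total bill: $118
Number of people: 8
Each pays: $118 / 8 = $14.75

$14.75


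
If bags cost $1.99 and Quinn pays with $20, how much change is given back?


Start with the amount paid:
$20
Subtract the price:
$20 - $1.99 = $18.01

$18.01


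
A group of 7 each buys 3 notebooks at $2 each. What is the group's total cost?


Cost per person:
3 x $2 = $6
Group total:
7 x $6 = $42

$42


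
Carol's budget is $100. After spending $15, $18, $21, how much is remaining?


Add up expenses:
$15 + $18 + $21 = $54
Subtract from budget:
$100 - $54 = $46

$46


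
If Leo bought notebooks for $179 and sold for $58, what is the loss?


Selling price = $58
Cost price = $179
Loss = cost price - selling price:
Loss = $179 - $58 = $121

$121


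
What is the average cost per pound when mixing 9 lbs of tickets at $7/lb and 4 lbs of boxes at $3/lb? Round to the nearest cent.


Cost of tickets:
9 x $7 = $63
Cost of boxes:
4 x $3 = $12
Total cost: $63 + $12 = $75
Total weight: 13 lbs
Average: $75 / 13 = $5.7692... ≈ $5.77/lb

$5.77/lb


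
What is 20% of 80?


Convert percentage to decimal:
20% = 0.2
Multiply:
80 x 0.2 = 16

16


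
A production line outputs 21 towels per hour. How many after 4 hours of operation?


Production rate: 21 towels per hour
Time: 4 hours
Total: 21 x 4 = 84 towels

84 towels


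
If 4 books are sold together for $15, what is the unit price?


Total cost: $15
Number of items: 4
Unit price: $15 / 4 = $3.75

$3.75


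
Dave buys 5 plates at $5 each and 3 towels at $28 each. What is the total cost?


Cost of plates:
5 x $5 = $25
Cost of towels:
3 x $28 = $84
Add both:
$25 + $84 = $109

$109


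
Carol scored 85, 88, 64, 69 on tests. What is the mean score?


Add the scores:
85 + 88 + 64 + 69 = 306
Divide by the number of tests:
306 / 4 = 76.5

76.5


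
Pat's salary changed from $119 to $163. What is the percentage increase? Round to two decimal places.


Find the absolute change:
|163 - 119| = 44
Divide by original and multiply by 100:
44 / 119 x 100 = 36.9747...% ≈ 36.97%

36.97%


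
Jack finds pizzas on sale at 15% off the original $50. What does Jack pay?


Calculate the discount amount:
15% of $50 = $7.50
Subtract from original:
$50 - $7.50 = $42.50

$42.50


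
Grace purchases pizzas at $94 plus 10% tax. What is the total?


Calculate the tax:
10% of $94 = $9.40
Add tax to price:
$94 + $9.40 = $103.40

$103.40


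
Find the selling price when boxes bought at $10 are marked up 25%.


Calculate the markup amount:
25% of $10 = $2.50
Add to cost:
$10 + $2.50 = $12.50

$12.50


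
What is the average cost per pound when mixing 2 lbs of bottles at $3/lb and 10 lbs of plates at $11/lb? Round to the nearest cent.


Cost of bottles:
2 x $3 = $6
Cost of plates:
10 x $11 = $110
Total cost: $6 + $110 = $116
Total weight: 12 lbs
Average: $116 / 12 = $9.6666... ≈ $9.67/lb

$9.67/lb


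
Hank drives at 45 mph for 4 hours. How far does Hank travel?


Use the formula: distance = speed x time
Speed = 45 mph, Time = 4 hours
45 x 4 = 180 miles

180 miles


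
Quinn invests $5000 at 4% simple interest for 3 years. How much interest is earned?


Use the formula I = P x R x T / 100
P x R x T = 5000 x 4 x 3 = 60000
I = 60000 / 100 = $600

$600


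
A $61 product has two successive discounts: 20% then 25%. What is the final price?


First discount:
20% of $61 = $12.20
Price after first discount:
$61 - $12.20 = $48.80
Second discount:
25% of $48.80 = $12.20
Final price:
$48.80 - $12.20 = $36.60

$36.60


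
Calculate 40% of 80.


Convert percentage to decimal:
40% = 0.4
Multiply:
80 x 0.4 = 32

32


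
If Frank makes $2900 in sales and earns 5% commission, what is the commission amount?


Convert rate to decimal:
5% = 0.05
Multiply by sales:
$2900 x 0.05 = $145

$145


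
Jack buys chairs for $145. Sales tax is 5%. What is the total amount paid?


Calculate the tax:
5% of $145 = $7.25
Add tax to price:
$145 + $7.25 = $152.25

$152.25


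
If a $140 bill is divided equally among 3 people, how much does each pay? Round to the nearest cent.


Total bill: $140
Number of people: 3
Each pays: $140 / 3 = $46.6666... ≈ $46.67

$46.67


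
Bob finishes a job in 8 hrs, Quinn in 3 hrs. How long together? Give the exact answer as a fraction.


Bob's rate: 1/8 of the job per hour
Quinn's rate: 1/3 of the job per hour
Combined rate: 1/8 + 1/3 = 11/24 per hour
Time = 1 / (11/24) = 24/11 hours (≈ 2.18 hours)

24/11 hours


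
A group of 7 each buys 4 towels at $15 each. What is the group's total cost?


Cost per person:
4 x $15 = $60
Group total:
7 x $60 = $420

$420


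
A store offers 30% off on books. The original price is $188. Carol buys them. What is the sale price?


Calculate the discount amount:
30% of $188 = $56.40
Subtract from original:
$188 - $56.40 = $131.60

$131.60


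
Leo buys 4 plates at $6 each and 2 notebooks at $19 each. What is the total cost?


Cost of plates:
4 x $6 = $24
Cost of notebooks:
2 x $19 = $38
Add both:
$24 + $38 = $62

$62


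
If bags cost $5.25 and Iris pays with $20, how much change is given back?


Start with the amount paid:
$20
Subtract the price:
$20 - $5.25 = $14.75

$14.75


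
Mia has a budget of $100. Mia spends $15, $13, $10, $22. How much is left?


Add up expenses:
$15 + $13 + $10 + $22 = $60
Subtract from budget:
$100 - $60 = $40

$40


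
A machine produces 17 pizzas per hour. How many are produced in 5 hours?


Production rate: 17 pizzas per hour
Time: 5 hours
Total: 17 x 5 = 85 pizzas

85 pizzas


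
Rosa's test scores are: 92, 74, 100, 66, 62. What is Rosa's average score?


Add the scores:
92 + 74 + 100 + 66 + 62 = 394
Divide by the number of tests:
394 / 5 = 78.8

78.8


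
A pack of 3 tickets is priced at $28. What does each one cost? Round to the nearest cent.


Total cost: $28
Number of items: 3
Unit price: $28 / 3 = $9.3333... ≈ $9.33

$9.33


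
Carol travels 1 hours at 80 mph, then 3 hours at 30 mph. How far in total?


Leg 1 distance:
80 x 1 = 80 miles
Leg 2 distance:
30 x 3 = 90 miles
Total distance:
80 + 90 = 170 miles

170 miles


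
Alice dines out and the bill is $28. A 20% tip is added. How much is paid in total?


Calculate the tip:
20% of $28 = $5.60
Add tip to meal cost:
$28 + $5.60 = $33.60

$33.60


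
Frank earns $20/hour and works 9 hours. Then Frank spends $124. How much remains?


Calculate earnings:
9 x $20 = $180
Subtract spending:
$180 - $124 = $56

$56


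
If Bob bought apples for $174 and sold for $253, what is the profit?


Selling price = $253
Cost price = $174
Profit = selling price - cost price:
Profit = $253 - $174 = $79

$79


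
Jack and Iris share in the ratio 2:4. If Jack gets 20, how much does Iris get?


Find the multiplier:
20 / 2 = 10
Apply to Iris's share:
4 x 10 = 40

40


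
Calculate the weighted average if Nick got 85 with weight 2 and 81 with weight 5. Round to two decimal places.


Weighted sum:
2 x 85 + 5 x 81 = 575
Total weight:
2 + 5 = 7
Weighted average:
575 / 7 = 82.1428... ≈ 82.14

82.14


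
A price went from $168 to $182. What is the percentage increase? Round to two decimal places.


Find the absolute change:
|182 - 168| = 14
Divide by original and multiply by 100:
14 / 168 x 100 = 8.3333...% ≈ 8.33%

8.33%


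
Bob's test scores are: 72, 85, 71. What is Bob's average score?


Add the scores:
72 + 85 + 71 = 228
Divide by the number of tests:
228 / 3 = 76

76


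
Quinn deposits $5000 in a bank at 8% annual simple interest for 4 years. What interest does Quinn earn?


Use the formula I = P x R x T / 100
P x R x T = 5000 x 8 x 4 = 160000
I = 160000 / 100 = $1600

$1600
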